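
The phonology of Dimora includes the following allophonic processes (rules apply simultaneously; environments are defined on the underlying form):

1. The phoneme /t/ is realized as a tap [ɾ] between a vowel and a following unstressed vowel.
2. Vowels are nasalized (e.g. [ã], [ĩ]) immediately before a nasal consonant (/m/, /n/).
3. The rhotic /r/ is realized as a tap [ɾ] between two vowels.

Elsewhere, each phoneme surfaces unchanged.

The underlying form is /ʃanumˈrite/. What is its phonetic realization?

/a/ (between /ʃ/ and /n/): before a nasal consonant, so rule 2 applies → [ã].
/u/ (between /n/ and /m/): before a nasal consonant, so rule 2 applies → [ũ].
/r/ (between /m/ and /i/) is in the target of rule 3 but the environment (between two vowels) is not met → [r].
/i/ (between /r/ and /t/) is in the target of rule 2 but the environment (before a nasal consonant) is not met → [i].
/t/ meets the environment for rule 1 (between a vowel and a following unstressed vowel) → [ɾ].
/e/ (word-final): rule 2 targets it, but not before a nasal consonant → unchanged [e].

[ʃãnũmˈriɾe]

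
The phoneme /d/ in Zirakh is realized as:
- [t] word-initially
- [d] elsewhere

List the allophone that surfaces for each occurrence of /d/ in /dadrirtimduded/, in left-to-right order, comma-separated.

Occurrence 1 (position 1): word-initially → [t].
Occurrence 2 (position 3): no conditioning environment matches → elsewhere allophone [d].
Occurrence 3 (position 10): no conditioning environment matches → elsewhere allophone [d].
Occurrence 4 (position 12): no conditioning environment matches → elsewhere allophone [d].
Occurrence 5 (position 14): no conditioning environment matches → elsewhere allophone [d].

[t], [d], [d], [d], [d]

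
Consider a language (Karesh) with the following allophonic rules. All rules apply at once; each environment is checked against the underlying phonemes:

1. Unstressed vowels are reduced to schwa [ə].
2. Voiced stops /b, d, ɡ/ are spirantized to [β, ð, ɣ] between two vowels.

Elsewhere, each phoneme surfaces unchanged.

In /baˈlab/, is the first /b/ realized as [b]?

Yes

/b/ (word-initial) fails the environment for rule 2, so it stays [b].
The actual realization is [b], which matches [b].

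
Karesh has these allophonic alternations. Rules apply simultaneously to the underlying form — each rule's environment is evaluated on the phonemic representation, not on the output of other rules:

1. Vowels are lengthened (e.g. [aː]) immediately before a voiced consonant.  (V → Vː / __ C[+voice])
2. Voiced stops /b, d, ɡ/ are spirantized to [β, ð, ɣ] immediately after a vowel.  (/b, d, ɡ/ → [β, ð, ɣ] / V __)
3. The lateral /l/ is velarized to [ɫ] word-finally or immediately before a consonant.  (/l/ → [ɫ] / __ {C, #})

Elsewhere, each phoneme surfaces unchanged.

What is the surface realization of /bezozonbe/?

/b/ (word-initial): rule 2 targets it, but not immediately after a vowel → unchanged [b].
/e/ meets the environment for rule 1 (before a voiced consonant) → [eː].
/z/ stays [z].
/o/ (between /z/ and /z/) occurs before a voiced consonant → [oː] by rule 1.
/z/ — not in any rule's target class → [z].
/o/ (between /z/ and /n/): before a voiced consonant, so rule 1 applies → [oː].
/n/ — not in any rule's target class → [n].
/b/ (between /n/ and /e/) fails the environment for rule 2, so it stays [b].
/e/ (word-final) is in the target of rule 1 but the environment (before a voiced consonant) is not met → [e].

[beːzoːzoːnbe]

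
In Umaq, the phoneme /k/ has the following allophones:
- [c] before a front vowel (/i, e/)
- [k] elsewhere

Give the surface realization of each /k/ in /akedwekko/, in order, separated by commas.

Occurrence 1 (position 2): before a front vowel → [c].
Occurrence 2 (position 7): no conditioning environment matches → elsewhere allophone [k].
Occurrence 3 (position 8): no conditioning environment matches → elsewhere allophone [k].

[c], [k], [k]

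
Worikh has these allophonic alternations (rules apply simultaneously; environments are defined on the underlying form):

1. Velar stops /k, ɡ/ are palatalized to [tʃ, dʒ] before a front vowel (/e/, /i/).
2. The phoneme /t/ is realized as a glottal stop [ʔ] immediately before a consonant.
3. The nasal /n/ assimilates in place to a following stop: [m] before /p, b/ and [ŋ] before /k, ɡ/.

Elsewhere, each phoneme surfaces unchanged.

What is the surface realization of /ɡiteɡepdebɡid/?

/ɡ/ — word-initial, before a front vowel — surfaces as [dʒ] (rule 1).
/i/ stays [i].
/t/ (between /i/ and /e/) is in the target of rule 2 but the environment (immediately before a consonant) is not met → [t].
/e/ stays [e].
/ɡ/ (between /e/ and /e/): before a front vowel, so rule 1 applies → [dʒ].
/e/ (between /ɡ/ and /p/) is unaffected → [e].
/p/ (between /e/ and /d/): no rule targets it → [p].
/d/ (between /p/ and /e/) is unaffected → [d].
/e/ (between /d/ and /b/) is unaffected → [e].
/b/ (between /e/ and /ɡ/): no rule targets it → [b].
/ɡ/ (between /b/ and /i/): before a front vowel, so rule 1 applies → [dʒ].
/i/ (between /ɡ/ and /d/): no rule targets it → [i].
/d/ — not in any rule's target class → [d].

[dʒitedʒepdebdʒid]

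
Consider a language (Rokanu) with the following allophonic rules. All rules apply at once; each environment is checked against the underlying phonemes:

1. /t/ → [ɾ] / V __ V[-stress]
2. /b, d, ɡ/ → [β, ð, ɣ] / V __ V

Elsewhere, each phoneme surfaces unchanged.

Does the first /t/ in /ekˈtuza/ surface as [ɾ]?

No

/t/ — between /k/ and /u/; rule 1 does not apply here → [t].
The actual realization is [t], not [ɾ].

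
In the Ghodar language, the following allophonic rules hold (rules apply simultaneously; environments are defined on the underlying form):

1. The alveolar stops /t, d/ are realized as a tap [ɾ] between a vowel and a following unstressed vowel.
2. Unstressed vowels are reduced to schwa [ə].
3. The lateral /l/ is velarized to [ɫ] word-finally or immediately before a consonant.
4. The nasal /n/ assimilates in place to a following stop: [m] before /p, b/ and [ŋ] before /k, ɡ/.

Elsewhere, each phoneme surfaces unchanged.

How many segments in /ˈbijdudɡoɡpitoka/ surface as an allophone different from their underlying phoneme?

6

Segments that undergo a rule: /u/ → [ə] (rule 2); /o/ → [ə] (rule 2); /i/ → [ə] (rule 2); /t/ → [ɾ] (rule 1); /o/ → [ə] (rule 2); /a/ → [ə] (rule 2).
All other segments surface unchanged.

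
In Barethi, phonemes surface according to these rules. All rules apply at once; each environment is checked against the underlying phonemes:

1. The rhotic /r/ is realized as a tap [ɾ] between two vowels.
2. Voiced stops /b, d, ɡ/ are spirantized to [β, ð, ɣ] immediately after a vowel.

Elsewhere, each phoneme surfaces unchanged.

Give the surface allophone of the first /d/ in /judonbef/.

/d/ (between /u/ and /o/): immediately after a vowel, so rule 2 applies → [ð].

[ð]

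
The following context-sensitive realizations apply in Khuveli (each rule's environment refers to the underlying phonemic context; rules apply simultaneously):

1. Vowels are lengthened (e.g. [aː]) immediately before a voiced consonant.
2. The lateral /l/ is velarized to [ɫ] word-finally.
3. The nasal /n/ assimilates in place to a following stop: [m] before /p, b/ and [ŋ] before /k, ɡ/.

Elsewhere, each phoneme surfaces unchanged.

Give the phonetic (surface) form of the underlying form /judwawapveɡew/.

[juːdwaːwapveːɡeːw]

/j/ (word-initial): no rule targets it → [j].
/u/ — between /j/ and /d/, before a voiced consonant — surfaces as [uː] (rule 1).
/d/ — not in any rule's target class → [d].
/w/ — not in any rule's target class → [w].
/a/ (between /w/ and /w/): before a voiced consonant, so rule 1 applies → [aː].
/w/ stays [w].
/a/ (between /w/ and /p/) is in the target of rule 1 but the environment (before a voiced consonant) is not met → [a].
/p/ (between /a/ and /v/): no rule targets it → [p].
/v/ — not in any rule's target class → [v].
/e/ (between /v/ and /ɡ/) occurs before a voiced consonant → [eː] by rule 1.
/ɡ/ stays [ɡ].
/e/ meets the environment for rule 1 (before a voiced consonant) → [eː].
/w/ — not in any rule's target class → [w].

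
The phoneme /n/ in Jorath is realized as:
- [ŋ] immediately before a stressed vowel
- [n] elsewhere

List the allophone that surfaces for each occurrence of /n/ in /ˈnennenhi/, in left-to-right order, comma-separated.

[ŋ], [n], [n], [n]

Occurrence 1 (position 1): immediately before a stressed vowel → [ŋ].
Occurrence 2 (position 3): no conditioning environment matches → elsewhere allophone [n].
Occurrence 3 (position 4): no conditioning environment matches → elsewhere allophone [n].
Occurrence 4 (position 6): no conditioning environment matches → elsewhere allophone [n].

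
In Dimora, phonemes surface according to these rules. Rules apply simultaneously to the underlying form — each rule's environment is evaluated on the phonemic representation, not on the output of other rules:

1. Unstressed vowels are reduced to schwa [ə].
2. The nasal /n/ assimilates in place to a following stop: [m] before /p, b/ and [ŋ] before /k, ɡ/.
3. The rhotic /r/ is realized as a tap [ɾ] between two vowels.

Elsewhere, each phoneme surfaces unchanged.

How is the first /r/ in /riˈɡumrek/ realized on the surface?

[r]

/r/ (word-initial) is in the target of rule 3 but the environment (between two vowels) is not met → [r].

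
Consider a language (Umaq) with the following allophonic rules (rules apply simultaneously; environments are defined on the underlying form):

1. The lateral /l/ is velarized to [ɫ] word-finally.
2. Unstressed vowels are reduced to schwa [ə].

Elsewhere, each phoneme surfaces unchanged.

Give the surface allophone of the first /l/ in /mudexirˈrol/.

/l/ meets the environment for rule 1 (word-finally) → [ɫ].

[ɫ]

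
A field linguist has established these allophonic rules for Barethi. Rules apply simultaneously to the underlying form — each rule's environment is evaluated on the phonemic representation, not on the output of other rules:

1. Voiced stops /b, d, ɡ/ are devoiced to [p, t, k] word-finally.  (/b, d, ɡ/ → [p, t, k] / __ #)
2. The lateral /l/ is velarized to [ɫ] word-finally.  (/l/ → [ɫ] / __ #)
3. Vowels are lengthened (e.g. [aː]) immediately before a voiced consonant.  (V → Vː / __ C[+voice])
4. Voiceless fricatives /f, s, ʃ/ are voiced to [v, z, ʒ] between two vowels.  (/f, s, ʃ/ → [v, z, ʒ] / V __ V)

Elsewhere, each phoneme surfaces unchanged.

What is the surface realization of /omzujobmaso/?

/o/ (word-initial) occurs before a voiced consonant → [oː] by rule 3.
/m/ (between /o/ and /z/): no rule targets it → [m].
/z/ (between /m/ and /u/): no rule targets it → [z].
/u/ (between /z/ and /j/) occurs before a voiced consonant → [uː] by rule 3.
/j/ stays [j].
/o/ (between /j/ and /b/) occurs before a voiced consonant → [oː] by rule 3.
/b/ (between /o/ and /m/) is in the target of rule 1 but the environment (word-finally) is not met → [b].
/m/ (between /b/ and /a/) is unaffected → [m].
/a/ (between /m/ and /s/) is in the target of rule 3 but the environment (before a voiced consonant) is not met → [a].
/s/ — between /a/ and /o/, between two vowels — surfaces as [z] (rule 4).
/o/ (word-final) is in the target of rule 3 but the environment (before a voiced consonant) is not met → [o].

[oːmzuːjoːbmazo]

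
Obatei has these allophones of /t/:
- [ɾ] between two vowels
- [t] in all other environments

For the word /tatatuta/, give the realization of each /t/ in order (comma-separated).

Occurrence 1 (position 1): no conditioning environment matches → elsewhere allophone [t].
Occurrence 2 (position 3): between two vowels → [ɾ].
Occurrence 3 (position 5): between two vowels → [ɾ].
Occurrence 4 (position 7): between two vowels → [ɾ].

[t], [ɾ], [ɾ], [ɾ]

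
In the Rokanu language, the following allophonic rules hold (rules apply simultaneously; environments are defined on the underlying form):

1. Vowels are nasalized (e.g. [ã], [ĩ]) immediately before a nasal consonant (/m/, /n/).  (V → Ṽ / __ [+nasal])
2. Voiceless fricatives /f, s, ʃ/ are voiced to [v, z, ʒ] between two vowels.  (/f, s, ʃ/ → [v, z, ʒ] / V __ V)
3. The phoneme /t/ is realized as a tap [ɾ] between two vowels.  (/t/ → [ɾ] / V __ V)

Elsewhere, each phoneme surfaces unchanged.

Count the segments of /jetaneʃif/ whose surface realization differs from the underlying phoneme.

3

Segments that undergo a rule: /t/ → [ɾ] (rule 3); /a/ → [ã] (rule 1); /ʃ/ → [ʒ] (rule 2).
All other segments surface unchanged.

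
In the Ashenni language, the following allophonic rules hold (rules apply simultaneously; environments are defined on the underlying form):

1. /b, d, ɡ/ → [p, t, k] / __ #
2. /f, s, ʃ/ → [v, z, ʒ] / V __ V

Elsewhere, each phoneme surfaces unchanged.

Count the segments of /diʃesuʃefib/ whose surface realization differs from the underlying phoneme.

Segments that undergo a rule: /ʃ/ → [ʒ] (rule 2); /s/ → [z] (rule 2); /ʃ/ → [ʒ] (rule 2); /f/ → [v] (rule 2); /b/ → [p] (rule 1).
All other segments surface unchanged.

5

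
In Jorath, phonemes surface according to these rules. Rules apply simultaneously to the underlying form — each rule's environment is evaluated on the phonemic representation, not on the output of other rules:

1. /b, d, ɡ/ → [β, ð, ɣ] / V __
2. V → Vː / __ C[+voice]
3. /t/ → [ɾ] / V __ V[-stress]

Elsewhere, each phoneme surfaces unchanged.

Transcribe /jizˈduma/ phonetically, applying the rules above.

/j/ (word-initial): no rule targets it → [j].
/i/ meets the environment for rule 2 (before a voiced consonant) → [iː].
/z/ stays [z].
/d/ (between /z/ and /u/): rule 1 targets it, but not immediately after a vowel → unchanged [d].
/u/ — between /d/ and /m/, before a voiced consonant — surfaces as [uː] (rule 2).
/m/ — not in any rule's target class → [m].
/a/ — word-final; rule 2 does not apply here → [a].

[jiːzˈduːma]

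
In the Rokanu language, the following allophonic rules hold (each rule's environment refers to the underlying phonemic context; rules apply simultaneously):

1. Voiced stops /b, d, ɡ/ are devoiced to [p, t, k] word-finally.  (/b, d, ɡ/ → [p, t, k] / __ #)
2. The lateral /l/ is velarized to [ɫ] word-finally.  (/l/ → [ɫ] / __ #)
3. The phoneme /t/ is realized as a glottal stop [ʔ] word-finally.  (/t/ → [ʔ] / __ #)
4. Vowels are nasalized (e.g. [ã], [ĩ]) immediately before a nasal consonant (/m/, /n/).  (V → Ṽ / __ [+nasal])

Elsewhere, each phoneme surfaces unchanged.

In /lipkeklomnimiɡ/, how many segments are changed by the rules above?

Segments that undergo a rule: /o/ → [õ] (rule 4); /i/ → [ĩ] (rule 4); /ɡ/ → [k] (rule 1).
All other segments surface unchanged.

3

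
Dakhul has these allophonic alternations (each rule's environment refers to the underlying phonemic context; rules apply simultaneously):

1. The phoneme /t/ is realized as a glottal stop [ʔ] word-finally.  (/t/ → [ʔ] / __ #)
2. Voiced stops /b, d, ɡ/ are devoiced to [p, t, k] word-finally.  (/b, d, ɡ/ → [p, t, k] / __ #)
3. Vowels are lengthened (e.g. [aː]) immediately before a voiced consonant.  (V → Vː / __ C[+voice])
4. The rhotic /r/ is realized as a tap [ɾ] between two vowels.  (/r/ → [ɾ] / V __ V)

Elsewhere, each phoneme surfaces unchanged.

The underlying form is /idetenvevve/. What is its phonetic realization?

[iːdeteːnveːvve]

/i/ meets the environment for rule 3 (before a voiced consonant) → [iː].
/d/ (between /i/ and /e/): rule 2 targets it, but not word-finally → unchanged [d].
/e/ (between /d/ and /t/): rule 3 targets it, but not before a voiced consonant → unchanged [e].
/t/ — between /e/ and /e/; rule 1 does not apply here → [t].
/e/ (between /t/ and /n/) occurs before a voiced consonant → [eː] by rule 3.
/n/ (between /e/ and /v/): no rule targets it → [n].
/v/ — not in any rule's target class → [v].
/e/ (between /v/ and /v/): before a voiced consonant, so rule 3 applies → [eː].
/v/ — not in any rule's target class → [v].
/v/ (between /v/ and /e/) is unaffected → [v].
/e/ (word-final) fails the environment for rule 3, so it stays [e].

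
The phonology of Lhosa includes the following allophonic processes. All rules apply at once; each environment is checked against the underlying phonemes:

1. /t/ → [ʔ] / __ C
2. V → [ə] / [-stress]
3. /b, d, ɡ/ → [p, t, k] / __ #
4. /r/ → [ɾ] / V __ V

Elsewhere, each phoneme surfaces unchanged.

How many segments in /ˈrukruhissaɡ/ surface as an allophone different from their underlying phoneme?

4

Segments that undergo a rule: /u/ → [ə] (rule 2); /i/ → [ə] (rule 2); /a/ → [ə] (rule 2); /ɡ/ → [k] (rule 3).
All other segments surface unchanged.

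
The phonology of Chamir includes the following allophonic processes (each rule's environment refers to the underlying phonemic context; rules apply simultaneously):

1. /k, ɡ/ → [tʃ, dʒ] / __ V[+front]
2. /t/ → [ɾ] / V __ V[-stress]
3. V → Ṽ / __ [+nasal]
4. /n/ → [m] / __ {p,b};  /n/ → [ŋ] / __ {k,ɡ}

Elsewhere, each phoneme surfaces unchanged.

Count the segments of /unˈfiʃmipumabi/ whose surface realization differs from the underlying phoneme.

Segments that undergo a rule: /u/ → [ũ] (rule 3); /u/ → [ũ] (rule 3).
All other segments surface unchanged.

2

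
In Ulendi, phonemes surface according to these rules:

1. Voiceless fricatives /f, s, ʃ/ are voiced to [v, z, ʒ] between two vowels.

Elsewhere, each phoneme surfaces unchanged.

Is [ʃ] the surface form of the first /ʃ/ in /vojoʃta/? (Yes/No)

Yes

/ʃ/ (between /o/ and /t/): rule 1 targets it, but not between two vowels → unchanged [ʃ].
The actual realization is [ʃ], which matches [ʃ].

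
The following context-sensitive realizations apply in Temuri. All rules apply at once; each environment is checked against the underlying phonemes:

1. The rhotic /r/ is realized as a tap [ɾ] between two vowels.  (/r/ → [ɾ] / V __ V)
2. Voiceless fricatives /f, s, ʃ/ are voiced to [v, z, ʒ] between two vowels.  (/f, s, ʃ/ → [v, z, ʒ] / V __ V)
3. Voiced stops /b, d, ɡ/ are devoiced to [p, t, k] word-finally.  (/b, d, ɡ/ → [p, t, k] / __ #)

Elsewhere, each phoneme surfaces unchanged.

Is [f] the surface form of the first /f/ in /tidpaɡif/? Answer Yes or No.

Yes

/f/ — word-final; rule 2 does not apply here → [f].
The actual realization is [f], which matches [f].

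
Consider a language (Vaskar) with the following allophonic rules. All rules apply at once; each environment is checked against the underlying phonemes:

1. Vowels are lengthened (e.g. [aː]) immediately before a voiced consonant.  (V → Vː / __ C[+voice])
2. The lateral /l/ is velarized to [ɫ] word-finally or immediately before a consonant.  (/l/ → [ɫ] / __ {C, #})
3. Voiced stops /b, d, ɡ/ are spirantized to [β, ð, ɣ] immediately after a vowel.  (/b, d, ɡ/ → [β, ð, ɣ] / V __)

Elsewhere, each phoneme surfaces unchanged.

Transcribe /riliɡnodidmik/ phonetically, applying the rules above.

[riːliːɣnoːðiːðmik]

/r/ stays [r].
/i/ (between /r/ and /l/): before a voiced consonant, so rule 1 applies → [iː].
/l/ — between /i/ and /i/; rule 2 does not apply here → [l].
/i/ (between /l/ and /ɡ/): before a voiced consonant, so rule 1 applies → [iː].
/ɡ/ meets the environment for rule 3 (immediately after a vowel) → [ɣ].
/n/ (between /ɡ/ and /o/): no rule targets it → [n].
/o/ (between /n/ and /d/): before a voiced consonant, so rule 1 applies → [oː].
Rule 3 applies to /d/ (between /o/ and /i/: immediately after a vowel) → [ð].
Rule 1 applies to /i/ (between /d/ and /d/: before a voiced consonant) → [iː].
/d/ meets the environment for rule 3 (immediately after a vowel) → [ð].
/m/ — not in any rule's target class → [m].
/i/ (between /m/ and /k/): rule 1 targets it, but not before a voiced consonant → unchanged [i].
/k/ stays [k].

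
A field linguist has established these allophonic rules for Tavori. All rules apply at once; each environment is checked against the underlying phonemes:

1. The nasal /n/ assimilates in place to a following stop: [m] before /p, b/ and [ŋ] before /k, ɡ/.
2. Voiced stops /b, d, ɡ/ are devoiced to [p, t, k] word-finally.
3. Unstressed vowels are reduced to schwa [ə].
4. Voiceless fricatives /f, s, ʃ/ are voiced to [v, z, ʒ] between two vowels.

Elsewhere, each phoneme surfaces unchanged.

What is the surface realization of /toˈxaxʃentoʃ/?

[təˈxaxʃəntəʃ]

/t/ (word-initial): no rule targets it → [t].
Rule 3 applies to /o/ (between /t/ and /x/: in an unstressed syllable) → [ə].
/x/ (between /o/ and /a/): no rule targets it → [x].
/a/ — between /x/ and /x/; rule 3 does not apply here → [a].
/x/ (between /a/ and /ʃ/) is unaffected → [x].
/ʃ/ — between /x/ and /e/; rule 4 does not apply here → [ʃ].
/e/ (between /ʃ/ and /n/): in an unstressed syllable, so rule 3 applies → [ə].
/n/ (between /e/ and /t/): rule 1 targets it, but not before a labial or velar stop → unchanged [n].
/t/ stays [t].
/o/ — between /t/ and /ʃ/, in an unstressed syllable — surfaces as [ə] (rule 3).
/ʃ/ — word-final; rule 4 does not apply here → [ʃ].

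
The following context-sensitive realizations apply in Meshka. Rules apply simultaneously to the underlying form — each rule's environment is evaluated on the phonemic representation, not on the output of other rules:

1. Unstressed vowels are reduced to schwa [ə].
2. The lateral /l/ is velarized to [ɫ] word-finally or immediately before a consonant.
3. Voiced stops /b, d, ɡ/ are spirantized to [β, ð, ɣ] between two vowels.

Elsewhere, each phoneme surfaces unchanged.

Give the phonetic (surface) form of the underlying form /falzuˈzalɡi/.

Rule 1 applies to /a/ (between /f/ and /l/: in an unstressed syllable) → [ə].
Rule 2 applies to /l/ (between /a/ and /z/: word-finally or immediately before a consonant) → [ɫ].
/u/ meets the environment for rule 1 (in an unstressed syllable) → [ə].
/a/ (between /z/ and /l/): rule 1 targets it, but not in an unstressed syllable → unchanged [a].
/l/ — between /a/ and /ɡ/, word-finally or immediately before a consonant — surfaces as [ɫ] (rule 2).
/ɡ/ (between /l/ and /i/): rule 3 targets it, but not between two vowels → unchanged [ɡ].
Rule 1 applies to /i/ (word-final: in an unstressed syllable) → [ə].

[fəɫzəˈzaɫɡə]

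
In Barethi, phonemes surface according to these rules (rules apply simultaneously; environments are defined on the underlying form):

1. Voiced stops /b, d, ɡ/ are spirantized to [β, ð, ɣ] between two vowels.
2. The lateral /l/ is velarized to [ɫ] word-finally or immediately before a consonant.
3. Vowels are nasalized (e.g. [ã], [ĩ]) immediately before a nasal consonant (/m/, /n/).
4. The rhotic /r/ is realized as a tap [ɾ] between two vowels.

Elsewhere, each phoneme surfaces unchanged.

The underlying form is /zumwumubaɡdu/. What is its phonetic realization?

[zũmwũmuβaɡdu]

/z/ — not in any rule's target class → [z].
/u/ meets the environment for rule 3 (before a nasal consonant) → [ũ].
/m/ (between /u/ and /w/) is unaffected → [m].
/w/ (between /m/ and /u/) is unaffected → [w].
/u/ (between /w/ and /m/): before a nasal consonant, so rule 3 applies → [ũ].
/m/ stays [m].
/u/ (between /m/ and /b/) is in the target of rule 3 but the environment (before a nasal consonant) is not met → [u].
/b/ (between /u/ and /a/) occurs between two vowels → [β] by rule 1.
/a/ (between /b/ and /ɡ/) fails the environment for rule 3, so it stays [a].
/ɡ/ (between /a/ and /d/) fails the environment for rule 1, so it stays [ɡ].
/d/ (between /ɡ/ and /u/) is in the target of rule 1 but the environment (between two vowels) is not met → [d].
/u/ (word-final) is in the target of rule 3 but the environment (before a nasal consonant) is not met → [u].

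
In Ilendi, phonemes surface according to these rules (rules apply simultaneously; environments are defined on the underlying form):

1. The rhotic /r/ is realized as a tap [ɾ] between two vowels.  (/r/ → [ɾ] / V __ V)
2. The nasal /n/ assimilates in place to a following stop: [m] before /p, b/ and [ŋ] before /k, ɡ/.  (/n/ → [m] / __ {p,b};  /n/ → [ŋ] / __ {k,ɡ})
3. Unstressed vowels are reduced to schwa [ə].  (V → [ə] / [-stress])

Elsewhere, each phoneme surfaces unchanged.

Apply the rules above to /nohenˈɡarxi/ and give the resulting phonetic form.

/n/ (word-initial) is in the target of rule 2 but the environment (before a labial or velar stop) is not met → [n].
/o/ (between /n/ and /h/) occurs in an unstressed syllable → [ə] by rule 3.
/h/ stays [h].
Rule 3 applies to /e/ (between /h/ and /n/: in an unstressed syllable) → [ə].
Rule 2 applies to /n/ (between /e/ and /ɡ/: before a labial or velar stop) → [ŋ].
/ɡ/ — not in any rule's target class → [ɡ].
/a/ (between /ɡ/ and /r/) is in the target of rule 3 but the environment (in an unstressed syllable) is not met → [a].
/r/ — between /a/ and /x/; rule 1 does not apply here → [r].
/x/ stays [x].
/i/ — word-final, in an unstressed syllable — surfaces as [ə] (rule 3).

[nəhəŋˈɡarxə]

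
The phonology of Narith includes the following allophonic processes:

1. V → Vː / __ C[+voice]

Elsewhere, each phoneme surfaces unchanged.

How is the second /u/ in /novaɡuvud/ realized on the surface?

Rule 1 applies to /u/ (between /v/ and /d/: before a voiced consonant) → [uː].

[uː]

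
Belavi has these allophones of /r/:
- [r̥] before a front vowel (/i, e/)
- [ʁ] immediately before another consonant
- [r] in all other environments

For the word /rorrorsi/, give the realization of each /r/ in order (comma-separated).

[r], [ʁ], [r], [ʁ]

Occurrence 1 (position 1): no conditioning environment matches → elsewhere allophone [r].
Occurrence 2 (position 3): immediately before another consonant → [ʁ].
Occurrence 3 (position 4): no conditioning environment matches → elsewhere allophone [r].
Occurrence 4 (position 6): immediately before another consonant → [ʁ].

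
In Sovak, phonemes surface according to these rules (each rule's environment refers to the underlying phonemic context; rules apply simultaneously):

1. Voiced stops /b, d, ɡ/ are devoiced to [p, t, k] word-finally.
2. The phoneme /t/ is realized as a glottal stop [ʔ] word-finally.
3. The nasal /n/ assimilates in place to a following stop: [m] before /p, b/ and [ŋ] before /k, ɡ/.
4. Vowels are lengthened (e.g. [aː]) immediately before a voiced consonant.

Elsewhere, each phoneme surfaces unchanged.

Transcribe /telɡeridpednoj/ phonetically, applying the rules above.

[teːlɡeːriːdpeːdnoːj]

/t/ (word-initial): rule 2 targets it, but not word-finally → unchanged [t].
/e/ (between /t/ and /l/): before a voiced consonant, so rule 4 applies → [eː].
/l/ (between /e/ and /ɡ/) is unaffected → [l].
/ɡ/ (between /l/ and /e/): rule 1 targets it, but not word-finally → unchanged [ɡ].
Rule 4 applies to /e/ (between /ɡ/ and /r/: before a voiced consonant) → [eː].
/r/ (between /e/ and /i/) is unaffected → [r].
/i/ meets the environment for rule 4 (before a voiced consonant) → [iː].
/d/ (between /i/ and /p/) is in the target of rule 1 but the environment (word-finally) is not met → [d].
/p/ (between /d/ and /e/): no rule targets it → [p].
Rule 4 applies to /e/ (between /p/ and /d/: before a voiced consonant) → [eː].
/d/ (between /e/ and /n/): rule 1 targets it, but not word-finally → unchanged [d].
/n/ (between /d/ and /o/): rule 3 targets it, but not before a labial or velar stop → unchanged [n].
/o/ meets the environment for rule 4 (before a voiced consonant) → [oː].
/j/ (word-final): no rule targets it → [j].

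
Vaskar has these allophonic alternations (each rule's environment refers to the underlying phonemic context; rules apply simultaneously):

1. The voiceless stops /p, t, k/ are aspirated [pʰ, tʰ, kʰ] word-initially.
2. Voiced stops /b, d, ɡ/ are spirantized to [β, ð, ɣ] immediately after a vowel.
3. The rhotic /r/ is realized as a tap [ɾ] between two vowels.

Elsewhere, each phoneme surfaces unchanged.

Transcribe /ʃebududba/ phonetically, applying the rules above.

[ʃeβuðuðba]

/b/ — between /e/ and /u/, immediately after a vowel — surfaces as [β] (rule 2).
Rule 2 applies to /d/ (between /u/ and /u/: immediately after a vowel) → [ð].
/d/ (between /u/ and /b/): immediately after a vowel, so rule 2 applies → [ð].
/b/ (between /d/ and /a/) is in the target of rule 2 but the environment (immediately after a vowel) is not met → [b].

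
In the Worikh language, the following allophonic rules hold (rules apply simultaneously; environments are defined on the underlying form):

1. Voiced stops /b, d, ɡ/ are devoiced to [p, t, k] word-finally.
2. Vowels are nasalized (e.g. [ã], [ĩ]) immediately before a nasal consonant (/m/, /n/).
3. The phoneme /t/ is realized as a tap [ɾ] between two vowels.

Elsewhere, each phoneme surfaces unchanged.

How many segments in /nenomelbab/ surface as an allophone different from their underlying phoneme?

3

Segments that undergo a rule: /e/ → [ẽ] (rule 2); /o/ → [õ] (rule 2); /b/ → [p] (rule 1).
All other segments surface unchanged.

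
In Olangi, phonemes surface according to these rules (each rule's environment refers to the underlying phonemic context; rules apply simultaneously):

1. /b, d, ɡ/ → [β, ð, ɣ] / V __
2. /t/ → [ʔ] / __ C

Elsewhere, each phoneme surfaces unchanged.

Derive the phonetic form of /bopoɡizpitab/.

[bopoɣizpitaβ]

/b/ — word-initial; rule 1 does not apply here → [b].
/o/ (between /b/ and /p/): no rule targets it → [o].
/p/ stays [p].
/o/ — not in any rule's target class → [o].
/ɡ/ — between /o/ and /i/, immediately after a vowel — surfaces as [ɣ] (rule 1).
/i/ — not in any rule's target class → [i].
/z/ stays [z].
/p/ (between /z/ and /i/) is unaffected → [p].
/i/ stays [i].
/t/ — between /i/ and /a/; rule 2 does not apply here → [t].
/a/ stays [a].
/b/ meets the environment for rule 1 (immediately after a vowel) → [β].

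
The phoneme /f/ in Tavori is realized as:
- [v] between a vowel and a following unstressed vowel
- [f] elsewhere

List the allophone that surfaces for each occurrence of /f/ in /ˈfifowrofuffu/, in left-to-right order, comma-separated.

[f], [v], [v], [f], [f]

Occurrence 1 (position 1): no conditioning environment matches → elsewhere allophone [f].
Occurrence 2 (position 3): between a vowel and a following unstressed vowel → [v].
Occurrence 3 (position 8): between a vowel and a following unstressed vowel → [v].
Occurrence 4 (position 10): no conditioning environment matches → elsewhere allophone [f].
Occurrence 5 (position 11): no conditioning environment matches → elsewhere allophone [f].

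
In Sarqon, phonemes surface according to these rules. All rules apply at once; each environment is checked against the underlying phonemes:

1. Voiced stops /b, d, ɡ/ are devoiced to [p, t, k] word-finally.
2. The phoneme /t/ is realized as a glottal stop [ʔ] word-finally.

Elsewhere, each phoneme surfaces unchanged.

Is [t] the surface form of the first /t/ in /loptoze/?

Yes

/t/ — between /p/ and /o/; rule 2 does not apply here → [t].
The actual realization is [t], which matches [t].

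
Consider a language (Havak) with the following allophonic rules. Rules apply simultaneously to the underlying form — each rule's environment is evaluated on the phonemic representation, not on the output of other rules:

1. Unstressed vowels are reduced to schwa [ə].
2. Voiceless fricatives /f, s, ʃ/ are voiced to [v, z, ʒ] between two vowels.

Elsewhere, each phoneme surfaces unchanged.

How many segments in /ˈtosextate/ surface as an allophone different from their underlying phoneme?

Segments that undergo a rule: /s/ → [z] (rule 2); /e/ → [ə] (rule 1); /a/ → [ə] (rule 1); /e/ → [ə] (rule 1).
All other segments surface unchanged.

4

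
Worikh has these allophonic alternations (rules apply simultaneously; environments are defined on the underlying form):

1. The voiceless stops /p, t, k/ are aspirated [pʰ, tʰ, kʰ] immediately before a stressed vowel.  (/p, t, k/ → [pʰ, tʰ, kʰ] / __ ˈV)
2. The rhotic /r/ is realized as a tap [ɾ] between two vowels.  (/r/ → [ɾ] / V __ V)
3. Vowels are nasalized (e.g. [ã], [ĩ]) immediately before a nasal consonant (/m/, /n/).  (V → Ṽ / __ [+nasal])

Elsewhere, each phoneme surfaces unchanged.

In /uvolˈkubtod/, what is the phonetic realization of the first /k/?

/k/ (between /l/ and /u/) occurs immediately before a stressed vowel → [kʰ] by rule 1.

[kʰ]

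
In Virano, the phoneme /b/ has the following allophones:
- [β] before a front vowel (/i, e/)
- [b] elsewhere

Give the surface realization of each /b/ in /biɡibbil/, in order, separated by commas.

Occurrence 1 (position 1): before a front vowel (/i, e/) → [β].
Occurrence 2 (position 5): no conditioning environment matches → elsewhere allophone [b].
Occurrence 3 (position 6): before a front vowel (/i, e/) → [β].

[β], [b], [β]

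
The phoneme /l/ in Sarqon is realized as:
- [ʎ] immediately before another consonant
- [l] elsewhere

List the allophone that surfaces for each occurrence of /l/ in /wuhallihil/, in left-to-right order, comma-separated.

Occurrence 1 (position 5): immediately before another consonant → [ʎ].
Occurrence 2 (position 6): no conditioning environment matches → elsewhere allophone [l].
Occurrence 3 (position 10): no conditioning environment matches → elsewhere allophone [l].

[ʎ], [l], [l]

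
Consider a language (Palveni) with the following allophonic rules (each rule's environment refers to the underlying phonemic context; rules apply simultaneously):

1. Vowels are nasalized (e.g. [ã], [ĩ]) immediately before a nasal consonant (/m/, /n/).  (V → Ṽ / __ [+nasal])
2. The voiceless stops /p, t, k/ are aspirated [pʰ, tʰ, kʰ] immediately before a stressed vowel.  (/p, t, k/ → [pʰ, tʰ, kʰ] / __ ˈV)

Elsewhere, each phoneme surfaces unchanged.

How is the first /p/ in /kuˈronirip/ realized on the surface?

[p]

/p/ (word-final) is in the target of rule 2 but the environment (immediately before a stressed vowel) is not met → [p].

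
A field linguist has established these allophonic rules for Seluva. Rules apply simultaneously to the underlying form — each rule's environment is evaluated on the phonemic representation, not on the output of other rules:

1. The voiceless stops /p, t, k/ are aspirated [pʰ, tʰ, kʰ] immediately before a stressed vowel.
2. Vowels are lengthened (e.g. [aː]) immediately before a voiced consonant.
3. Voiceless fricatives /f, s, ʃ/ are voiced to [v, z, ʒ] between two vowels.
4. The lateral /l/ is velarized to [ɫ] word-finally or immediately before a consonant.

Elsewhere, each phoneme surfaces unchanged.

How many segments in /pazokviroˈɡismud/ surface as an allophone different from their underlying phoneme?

4

Segments that undergo a rule: /a/ → [aː] (rule 2); /i/ → [iː] (rule 2); /o/ → [oː] (rule 2); /u/ → [uː] (rule 2).
All other segments surface unchanged.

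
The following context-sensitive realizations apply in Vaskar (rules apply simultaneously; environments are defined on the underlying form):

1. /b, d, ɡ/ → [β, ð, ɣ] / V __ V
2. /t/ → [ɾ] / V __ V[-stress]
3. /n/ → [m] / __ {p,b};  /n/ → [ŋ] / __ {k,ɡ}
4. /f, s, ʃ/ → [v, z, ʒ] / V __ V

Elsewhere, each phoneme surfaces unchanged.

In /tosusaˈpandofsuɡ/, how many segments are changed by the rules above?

2

Segments that undergo a rule: /s/ → [z] (rule 4); /s/ → [z] (rule 4).
All other segments surface unchanged.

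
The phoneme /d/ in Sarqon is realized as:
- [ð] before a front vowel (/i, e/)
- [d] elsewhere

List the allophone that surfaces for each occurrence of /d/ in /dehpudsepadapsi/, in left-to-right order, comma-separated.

[ð], [d], [d]

Occurrence 1 (position 1): before a front vowel (/i, e/) → [ð].
Occurrence 2 (position 6): no conditioning environment matches → elsewhere allophone [d].
Occurrence 3 (position 11): no conditioning environment matches → elsewhere allophone [d].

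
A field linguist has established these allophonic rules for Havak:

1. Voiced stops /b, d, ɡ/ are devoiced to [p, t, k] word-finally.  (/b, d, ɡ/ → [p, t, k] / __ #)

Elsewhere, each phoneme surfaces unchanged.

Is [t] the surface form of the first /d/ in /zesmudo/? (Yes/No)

No

/d/ (between /u/ and /o/) is in the target of rule 1 but the environment (word-finally) is not met → [d].
The actual realization is [d], not [t].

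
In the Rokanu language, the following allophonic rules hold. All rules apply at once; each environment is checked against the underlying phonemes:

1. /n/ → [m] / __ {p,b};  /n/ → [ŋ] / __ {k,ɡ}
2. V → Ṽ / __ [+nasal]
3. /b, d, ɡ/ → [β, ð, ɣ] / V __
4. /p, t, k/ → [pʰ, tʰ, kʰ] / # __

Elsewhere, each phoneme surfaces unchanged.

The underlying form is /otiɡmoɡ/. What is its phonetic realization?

[otiɣmoɣ]

/o/ — word-initial; rule 2 does not apply here → [o].
/t/ (between /o/ and /i/): rule 4 targets it, but not word-initially → unchanged [t].
/i/ (between /t/ and /ɡ/) fails the environment for rule 2, so it stays [i].
Rule 3 applies to /ɡ/ (between /i/ and /m/: immediately after a vowel) → [ɣ].
/o/ (between /m/ and /ɡ/) is in the target of rule 2 but the environment (before a nasal consonant) is not met → [o].
/ɡ/ meets the environment for rule 3 (immediately after a vowel) → [ɣ].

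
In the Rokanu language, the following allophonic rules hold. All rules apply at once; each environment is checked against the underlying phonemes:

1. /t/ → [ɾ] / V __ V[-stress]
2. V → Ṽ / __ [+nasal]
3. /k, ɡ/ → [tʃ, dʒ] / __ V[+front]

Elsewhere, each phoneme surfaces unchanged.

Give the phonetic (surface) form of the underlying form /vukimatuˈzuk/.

/v/ (word-initial) is unaffected → [v].
/u/ (between /v/ and /k/) is in the target of rule 2 but the environment (before a nasal consonant) is not met → [u].
Rule 3 applies to /k/ (between /u/ and /i/: before a front vowel) → [tʃ].
/i/ — between /k/ and /m/, before a nasal consonant — surfaces as [ĩ] (rule 2).
/m/ stays [m].
/a/ (between /m/ and /t/) is in the target of rule 2 but the environment (before a nasal consonant) is not met → [a].
Rule 1 applies to /t/ (between /a/ and /u/: between a vowel and a following unstressed vowel) → [ɾ].
/u/ — between /t/ and /z/; rule 2 does not apply here → [u].
/z/ stays [z].
/u/ — between /z/ and /k/; rule 2 does not apply here → [u].
/k/ (word-final): rule 3 targets it, but not before a front vowel → unchanged [k].

[vutʃĩmaɾuˈzuk]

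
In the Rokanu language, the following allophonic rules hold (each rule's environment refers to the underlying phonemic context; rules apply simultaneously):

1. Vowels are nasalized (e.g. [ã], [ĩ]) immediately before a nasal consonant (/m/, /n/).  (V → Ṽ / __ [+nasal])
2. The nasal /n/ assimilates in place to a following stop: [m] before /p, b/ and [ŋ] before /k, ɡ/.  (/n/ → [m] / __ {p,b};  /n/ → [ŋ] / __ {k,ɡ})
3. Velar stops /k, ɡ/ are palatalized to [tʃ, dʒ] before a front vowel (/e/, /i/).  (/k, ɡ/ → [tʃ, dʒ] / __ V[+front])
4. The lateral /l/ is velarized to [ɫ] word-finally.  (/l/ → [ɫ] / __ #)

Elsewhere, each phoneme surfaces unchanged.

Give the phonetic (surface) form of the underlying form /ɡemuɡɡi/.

[dʒẽmuɡdʒi]

/ɡ/ (word-initial) occurs before a front vowel → [dʒ] by rule 3.
/e/ (between /ɡ/ and /m/): before a nasal consonant, so rule 1 applies → [ẽ].
/m/ stays [m].
/u/ — between /m/ and /ɡ/; rule 1 does not apply here → [u].
/ɡ/ (between /u/ and /ɡ/): rule 3 targets it, but not before a front vowel → unchanged [ɡ].
/ɡ/ (between /ɡ/ and /i/): before a front vowel, so rule 3 applies → [dʒ].
/i/ (word-final) fails the environment for rule 1, so it stays [i].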